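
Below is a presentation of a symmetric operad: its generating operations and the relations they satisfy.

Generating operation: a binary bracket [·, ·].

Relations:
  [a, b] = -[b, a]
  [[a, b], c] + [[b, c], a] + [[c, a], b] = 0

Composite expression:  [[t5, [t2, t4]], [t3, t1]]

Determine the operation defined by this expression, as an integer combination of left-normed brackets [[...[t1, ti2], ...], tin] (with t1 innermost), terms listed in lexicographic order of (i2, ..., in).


-[[[[t1, t3], t2], t4], t5] + [[[[t1, t3], t4], t2], t5] + [[[[t1, t3], t5], t2], t4] - [[[[t1, t3], t5], t4], t2]

In the tensor algebra, words opening t1 carry the t1-anchored form.
Composite bracket: [[t5, [t2, t4]], [t3, t1]]
Under [a, b] = ab - ba we get 16 signed associative words (2^4 = 16).
Only words starting with t1 matter:
  t1t3t2t4t5 appears with sign -1, giving the term -[[[[t1, t3], t2], t4], t5]
  t1t3t4t2t5 appears with sign +1, giving the term +[[[[t1, t3], t4], t2], t5]
  t1t3t5t2t4 appears with sign +1, giving the term +[[[[t1, t3], t5], t2], t4]
  t1t3t5t4t2 appears with sign -1, giving the term -[[[[t1, t3], t5], t4], t2]


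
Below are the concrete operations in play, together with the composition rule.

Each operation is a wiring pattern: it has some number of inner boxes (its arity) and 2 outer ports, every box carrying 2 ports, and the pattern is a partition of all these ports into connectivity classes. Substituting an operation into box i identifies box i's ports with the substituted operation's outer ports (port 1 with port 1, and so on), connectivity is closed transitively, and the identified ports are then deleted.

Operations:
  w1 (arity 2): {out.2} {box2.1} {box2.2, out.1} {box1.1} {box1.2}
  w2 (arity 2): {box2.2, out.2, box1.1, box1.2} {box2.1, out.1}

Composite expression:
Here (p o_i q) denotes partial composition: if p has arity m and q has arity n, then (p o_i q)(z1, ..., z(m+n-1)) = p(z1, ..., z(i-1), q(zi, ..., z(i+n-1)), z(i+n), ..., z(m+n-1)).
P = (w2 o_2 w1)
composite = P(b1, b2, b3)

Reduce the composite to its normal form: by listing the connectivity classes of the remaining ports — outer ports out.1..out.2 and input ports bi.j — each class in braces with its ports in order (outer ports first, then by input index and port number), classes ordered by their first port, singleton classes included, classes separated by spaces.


Two ports join when wires chain via w2-identified ports.
stage w1: inputs (b2, b3), connectivity {out.1, b3.2} {out.2} {b2.1} {b2.2} {b3.1}, out.j its boundary
stage w2: inputs (b1, b2, b3), connectivity {out.1, b3.2} {out.2, b1.1, b1.2} {b2.1} {b2.2} {b3.1}, out.j its boundary

{out.1, b3.2} {out.2, b1.1, b1.2} {b2.1} {b2.2} {b3.1}


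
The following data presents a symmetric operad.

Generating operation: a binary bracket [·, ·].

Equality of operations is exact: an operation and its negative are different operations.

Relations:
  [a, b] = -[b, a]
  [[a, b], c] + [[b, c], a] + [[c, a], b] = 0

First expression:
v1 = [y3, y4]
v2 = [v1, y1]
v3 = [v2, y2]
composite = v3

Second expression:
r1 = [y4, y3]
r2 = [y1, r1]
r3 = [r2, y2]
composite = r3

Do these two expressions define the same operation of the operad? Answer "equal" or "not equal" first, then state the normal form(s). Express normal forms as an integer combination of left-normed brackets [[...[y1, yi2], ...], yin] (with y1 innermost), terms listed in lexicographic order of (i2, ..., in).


Normal form of the first expression: -[[[y1, y3], y4], y2] + [[[y1, y4], y3], y2]
Normal form of the second expression: -[[[y1, y3], y4], y2] + [[[y1, y4], y3], y2]
One common form — equal.

equal — both sides give -[[[y1, y3], y4], y2] + [[[y1, y4], y3], y2]


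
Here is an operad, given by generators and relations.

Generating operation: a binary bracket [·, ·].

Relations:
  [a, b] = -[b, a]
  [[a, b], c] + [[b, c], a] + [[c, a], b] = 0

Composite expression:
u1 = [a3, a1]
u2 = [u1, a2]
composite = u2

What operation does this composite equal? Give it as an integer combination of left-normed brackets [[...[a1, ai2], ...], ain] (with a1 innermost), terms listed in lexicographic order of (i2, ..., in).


-[[a1, a3], a2]

A multilinear Lie element is pinned by a1-initial words (a1 innermost).
Composite bracket: [[a3, a1], a2]
Under [a, b] = ab - ba we get 4 signed associative words (2^2 = 4).
Keep just the words that open with a1:
  from a1a3a2, sign -1: term -[[a1, a3], a2]


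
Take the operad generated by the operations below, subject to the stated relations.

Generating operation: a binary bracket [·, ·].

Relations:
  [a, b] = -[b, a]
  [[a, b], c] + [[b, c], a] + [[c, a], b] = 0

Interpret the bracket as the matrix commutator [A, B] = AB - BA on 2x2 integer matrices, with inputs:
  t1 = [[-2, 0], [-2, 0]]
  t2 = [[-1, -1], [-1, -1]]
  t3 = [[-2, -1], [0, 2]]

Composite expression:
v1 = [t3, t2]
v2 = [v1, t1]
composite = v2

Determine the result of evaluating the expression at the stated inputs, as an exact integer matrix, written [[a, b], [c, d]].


[[-8, 8], [12, 8]]

[t3, t2] = [[1, 4], [-4, -1]]
[[t3, t2], t1] = [[-8, 8], [12, 8]]


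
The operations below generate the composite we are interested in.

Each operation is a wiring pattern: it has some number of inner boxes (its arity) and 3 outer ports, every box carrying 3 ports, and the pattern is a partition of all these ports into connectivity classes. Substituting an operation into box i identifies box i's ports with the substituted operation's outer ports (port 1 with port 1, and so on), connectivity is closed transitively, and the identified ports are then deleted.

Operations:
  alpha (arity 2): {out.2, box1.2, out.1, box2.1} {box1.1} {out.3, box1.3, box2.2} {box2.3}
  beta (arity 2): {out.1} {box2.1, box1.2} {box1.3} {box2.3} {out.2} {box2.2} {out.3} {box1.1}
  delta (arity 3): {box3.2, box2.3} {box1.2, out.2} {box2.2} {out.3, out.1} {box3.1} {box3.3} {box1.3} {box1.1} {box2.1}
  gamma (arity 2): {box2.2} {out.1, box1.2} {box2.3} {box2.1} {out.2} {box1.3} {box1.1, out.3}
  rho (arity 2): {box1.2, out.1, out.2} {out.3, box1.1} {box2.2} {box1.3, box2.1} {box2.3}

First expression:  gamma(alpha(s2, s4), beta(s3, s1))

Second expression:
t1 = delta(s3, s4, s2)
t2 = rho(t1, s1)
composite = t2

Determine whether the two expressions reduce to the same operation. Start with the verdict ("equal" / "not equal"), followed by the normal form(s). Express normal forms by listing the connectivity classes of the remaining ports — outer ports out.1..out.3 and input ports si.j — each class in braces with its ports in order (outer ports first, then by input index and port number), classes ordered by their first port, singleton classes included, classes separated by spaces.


Normal form of the first expression: {out.1, out.3, s2.2, s4.1} {out.2} {s1.1, s3.2} {s1.2} {s1.3} {s2.1} {s2.3, s4.2} {s3.1} {s3.3} {s4.3}
Normal form of the second expression: {out.1, out.2, s3.2} {out.3, s1.1} {s1.2} {s1.3} {s2.1} {s2.2, s4.3} {s2.3} {s3.1} {s3.3} {s4.1} {s4.2}
They disagree, so not equal.

not equal; the first gives {out.1, out.3, s2.2, s4.1} {out.2} {s1.1, s3.2} {s1.2} {s1.3} {s2.1} {s2.3, s4.2} {s3.1} {s3.3} {s4.3} and the second {out.1, out.2, s3.2} {out.3, s1.1} {s1.2} {s1.3} {s2.1} {s2.2, s4.3} {s2.3} {s3.1} {s3.3} {s4.1} {s4.2}


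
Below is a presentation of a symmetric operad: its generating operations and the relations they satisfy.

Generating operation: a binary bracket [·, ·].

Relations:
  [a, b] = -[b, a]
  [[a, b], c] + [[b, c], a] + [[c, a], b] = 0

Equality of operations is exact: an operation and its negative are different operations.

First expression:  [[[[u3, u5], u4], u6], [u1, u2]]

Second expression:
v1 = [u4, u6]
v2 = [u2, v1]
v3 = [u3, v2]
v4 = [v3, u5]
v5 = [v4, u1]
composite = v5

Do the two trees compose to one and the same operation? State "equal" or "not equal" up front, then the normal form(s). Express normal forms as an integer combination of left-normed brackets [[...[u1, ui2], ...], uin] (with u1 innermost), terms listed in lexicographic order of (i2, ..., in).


not equal — first -[[[[[u1, u2], u3], u5], u4], u6] + [[[[[u1, u2], u4], u3], u5], u6] - [[[[[u1, u2], u4], u5], u3], u6] + [[[[[u1, u2], u5], u3], u4], u6] + [[[[[u1, u2], u6], u3], u5], u4] - [[[[[u1, u2], u6], u4], u3], u5] + [[[[[u1, u2], u6], u4], u5], u3] - [[[[[u1, u2], u6], u5], u3], u4], second [[[[[u1, u2], u4], u6], u3], u5] - [[[[[u1, u2], u6], u4], u3], u5] - [[[[[u1, u3], u2], u4], u6], u5] + [[[[[u1, u3], u2], u6], u4], u5] + [[[[[u1, u3], u4], u6], u2], u5] - [[[[[u1, u3], u6], u4], u2], u5] - [[[[[u1, u4], u6], u2], u3], u5] - [[[[[u1, u5], u2], u4], u6], u3] + [[[[[u1, u5], u2], u6], u4], u3] + [[[[[u1, u5], u3], u2], u4], u6] - [[[[[u1, u5], u3], u2], u6], u4] - [[[[[u1, u5], u3], u4], u6], u2] + [[[[[u1, u5], u3], u6], u4], u2] + [[[[[u1, u5], u4], u6], u2], u3] - [[[[[u1, u5], u6], u4], u2], u3] + [[[[[u1, u6], u4], u2], u3], u5]

In normal form, the first expression is -[[[[[u1, u2], u3], u5], u4], u6] + [[[[[u1, u2], u4], u3], u5], u6] - [[[[[u1, u2], u4], u5], u3], u6] + [[[[[u1, u2], u5], u3], u4], u6] + [[[[[u1, u2], u6], u3], u5], u4] - [[[[[u1, u2], u6], u4], u3], u5] + [[[[[u1, u2], u6], u4], u5], u3] - [[[[[u1, u2], u6], u5], u3], u4]
In normal form, the second expression is [[[[[u1, u2], u4], u6], u3], u5] - [[[[[u1, u2], u6], u4], u3], u5] - [[[[[u1, u3], u2], u4], u6], u5] + [[[[[u1, u3], u2], u6], u4], u5] + [[[[[u1, u3], u4], u6], u2], u5] - [[[[[u1, u3], u6], u4], u2], u5] - [[[[[u1, u4], u6], u2], u3], u5] - [[[[[u1, u5], u2], u4], u6], u3] + [[[[[u1, u5], u2], u6], u4], u3] + [[[[[u1, u5], u3], u2], u4], u6] - [[[[[u1, u5], u3], u2], u6], u4] - [[[[[u1, u5], u3], u4], u6], u2] + [[[[[u1, u5], u3], u6], u4], u2] + [[[[[u1, u5], u4], u6], u2], u3] - [[[[[u1, u5], u6], u4], u2], u3] + [[[[[u1, u6], u4], u2], u3], u5]
No match — not equal.


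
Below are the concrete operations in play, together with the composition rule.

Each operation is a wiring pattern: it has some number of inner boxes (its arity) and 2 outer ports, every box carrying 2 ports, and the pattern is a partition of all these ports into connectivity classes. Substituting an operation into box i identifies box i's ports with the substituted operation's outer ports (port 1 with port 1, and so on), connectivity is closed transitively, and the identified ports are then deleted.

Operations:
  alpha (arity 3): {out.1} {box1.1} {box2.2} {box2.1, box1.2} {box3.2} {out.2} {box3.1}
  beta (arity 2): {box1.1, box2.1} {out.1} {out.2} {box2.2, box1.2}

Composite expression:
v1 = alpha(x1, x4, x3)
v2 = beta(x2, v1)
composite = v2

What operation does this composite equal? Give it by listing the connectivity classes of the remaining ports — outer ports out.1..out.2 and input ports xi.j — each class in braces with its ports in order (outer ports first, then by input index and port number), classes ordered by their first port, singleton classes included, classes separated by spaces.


{out.1} {out.2} {x1.1} {x1.2, x4.1} {x2.1} {x2.2} {x3.1} {x3.2} {x4.2}

Substituting into beta glues patterns; closure does the rest.
after alpha, the pattern on (x1, x4, x3) reads {out.1} {out.2} {x1.1} {x1.2, x4.1} {x3.1} {x3.2} {x4.2} (out.j = its outer ports)
after beta, the pattern on (x2, x1, x4, x3) reads {out.1} {out.2} {x1.1} {x1.2, x4.1} {x2.1} {x2.2} {x3.1} {x3.2} {x4.2} (out.j = its outer ports)


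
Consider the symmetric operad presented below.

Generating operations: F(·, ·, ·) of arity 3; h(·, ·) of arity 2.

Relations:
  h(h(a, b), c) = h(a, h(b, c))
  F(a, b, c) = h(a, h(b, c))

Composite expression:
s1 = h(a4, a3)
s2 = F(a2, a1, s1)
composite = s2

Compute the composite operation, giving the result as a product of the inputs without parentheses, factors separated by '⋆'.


a2 ⋆ a1 ⋆ a4 ⋆ a3


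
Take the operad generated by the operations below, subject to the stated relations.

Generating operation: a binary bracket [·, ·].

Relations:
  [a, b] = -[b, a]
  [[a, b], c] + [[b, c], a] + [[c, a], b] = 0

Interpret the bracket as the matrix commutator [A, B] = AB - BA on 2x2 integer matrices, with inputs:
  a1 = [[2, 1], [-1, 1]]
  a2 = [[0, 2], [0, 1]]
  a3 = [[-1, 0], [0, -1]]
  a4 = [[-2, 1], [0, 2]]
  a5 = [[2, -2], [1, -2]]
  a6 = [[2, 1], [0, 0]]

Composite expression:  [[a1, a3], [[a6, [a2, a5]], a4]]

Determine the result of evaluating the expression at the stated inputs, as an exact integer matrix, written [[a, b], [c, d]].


[[0, 0], [0, 0]]

[a1, a3] = [[0, 0], [0, 0]]
[a2, a5] = [[2, -6], [1, -2]]
[a6, [a2, a5]] = [[1, -16], [-2, -1]]
[[a6, [a2, a5]], a4] = [[2, -62], [8, -2]]
[[a1, a3], [[a6, [a2, a5]], a4]] = [[0, 0], [0, 0]]


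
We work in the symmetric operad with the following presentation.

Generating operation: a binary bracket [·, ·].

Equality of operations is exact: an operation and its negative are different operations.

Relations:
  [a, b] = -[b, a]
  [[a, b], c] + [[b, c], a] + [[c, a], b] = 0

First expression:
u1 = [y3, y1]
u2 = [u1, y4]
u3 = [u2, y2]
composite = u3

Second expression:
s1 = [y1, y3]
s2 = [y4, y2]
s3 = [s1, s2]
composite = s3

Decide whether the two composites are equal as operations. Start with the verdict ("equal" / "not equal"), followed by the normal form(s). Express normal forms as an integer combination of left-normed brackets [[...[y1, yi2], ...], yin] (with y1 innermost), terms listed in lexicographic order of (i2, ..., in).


not equal — first -[[[y1, y3], y4], y2], second -[[[y1, y3], y2], y4] + [[[y1, y3], y4], y2]


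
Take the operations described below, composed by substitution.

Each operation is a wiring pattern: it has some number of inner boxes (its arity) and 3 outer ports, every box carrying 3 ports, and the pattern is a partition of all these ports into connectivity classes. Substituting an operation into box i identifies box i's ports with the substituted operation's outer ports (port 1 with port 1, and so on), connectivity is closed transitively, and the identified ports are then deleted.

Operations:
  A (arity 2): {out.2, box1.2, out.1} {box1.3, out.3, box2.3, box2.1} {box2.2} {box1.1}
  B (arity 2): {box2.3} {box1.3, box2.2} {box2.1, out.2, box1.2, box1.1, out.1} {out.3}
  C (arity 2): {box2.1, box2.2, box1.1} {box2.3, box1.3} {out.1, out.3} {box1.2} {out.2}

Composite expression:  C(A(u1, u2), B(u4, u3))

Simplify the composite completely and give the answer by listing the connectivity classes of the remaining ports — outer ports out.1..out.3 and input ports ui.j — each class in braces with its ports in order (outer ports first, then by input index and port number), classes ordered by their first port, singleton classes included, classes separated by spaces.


{out.1, out.3} {out.2} {u1.1} {u1.2, u3.1, u4.1, u4.2} {u1.3, u2.1, u2.3} {u2.2} {u3.2, u4.3} {u3.3}


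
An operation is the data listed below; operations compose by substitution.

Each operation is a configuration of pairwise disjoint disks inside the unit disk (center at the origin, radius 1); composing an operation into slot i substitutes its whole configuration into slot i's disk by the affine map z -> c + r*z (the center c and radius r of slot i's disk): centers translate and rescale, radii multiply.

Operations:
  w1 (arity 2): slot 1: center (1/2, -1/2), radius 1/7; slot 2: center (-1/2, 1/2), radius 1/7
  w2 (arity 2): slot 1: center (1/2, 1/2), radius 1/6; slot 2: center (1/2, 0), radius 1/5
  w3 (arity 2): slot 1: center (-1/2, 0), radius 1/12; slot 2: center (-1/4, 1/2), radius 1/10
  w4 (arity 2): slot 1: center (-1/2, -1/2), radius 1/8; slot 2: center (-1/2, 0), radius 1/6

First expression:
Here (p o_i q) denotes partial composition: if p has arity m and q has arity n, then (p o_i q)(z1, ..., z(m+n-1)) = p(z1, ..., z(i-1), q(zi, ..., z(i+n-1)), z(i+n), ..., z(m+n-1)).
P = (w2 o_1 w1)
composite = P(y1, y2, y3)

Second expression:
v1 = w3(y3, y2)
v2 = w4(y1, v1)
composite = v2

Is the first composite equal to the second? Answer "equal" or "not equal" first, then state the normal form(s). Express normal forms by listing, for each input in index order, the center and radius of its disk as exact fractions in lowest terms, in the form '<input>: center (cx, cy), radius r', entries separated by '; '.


Normal form of the first expression: y1: center (7/12, 5/12), radius 1/42; y2: center (5/12, 7/12), radius 1/42; y3: center (1/2, 0), radius 1/5
Normal form of the second expression: y1: center (-1/2, -1/2), radius 1/8; y2: center (-13/24, 1/12), radius 1/60; y3: center (-7/12, 0), radius 1/72
Distinct normal forms: not equal.

not equal; the first gives y1: center (7/12, 5/12), radius 1/42; y2: center (5/12, 7/12), radius 1/42; y3: center (1/2, 0), radius 1/5 and the second y1: center (-1/2, -1/2), radius 1/8; y2: center (-13/24, 1/12), radius 1/60; y3: center (-7/12, 0), radius 1/72


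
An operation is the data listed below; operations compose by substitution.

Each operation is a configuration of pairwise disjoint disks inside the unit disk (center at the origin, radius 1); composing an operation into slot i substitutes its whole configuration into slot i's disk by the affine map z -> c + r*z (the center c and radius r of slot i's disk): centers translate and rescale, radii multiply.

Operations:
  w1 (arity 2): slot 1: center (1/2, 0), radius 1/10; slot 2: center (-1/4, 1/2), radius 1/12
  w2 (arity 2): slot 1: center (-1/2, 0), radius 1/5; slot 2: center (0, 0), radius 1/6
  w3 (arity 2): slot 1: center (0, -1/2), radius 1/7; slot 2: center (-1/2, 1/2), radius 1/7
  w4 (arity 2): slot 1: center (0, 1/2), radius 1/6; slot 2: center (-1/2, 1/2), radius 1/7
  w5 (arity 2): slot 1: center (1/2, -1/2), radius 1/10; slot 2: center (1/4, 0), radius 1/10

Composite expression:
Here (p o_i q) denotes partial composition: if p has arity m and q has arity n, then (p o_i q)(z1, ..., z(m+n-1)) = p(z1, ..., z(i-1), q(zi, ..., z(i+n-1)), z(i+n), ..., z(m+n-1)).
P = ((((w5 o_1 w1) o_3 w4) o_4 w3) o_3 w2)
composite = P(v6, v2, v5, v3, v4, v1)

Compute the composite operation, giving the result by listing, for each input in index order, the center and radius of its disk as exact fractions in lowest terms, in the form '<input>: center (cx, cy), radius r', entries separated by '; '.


v1: center (27/140, 2/35), radius 1/490; v2: center (19/40, -9/20), radius 1/120; v3: center (1/4, 1/20), radius 1/360; v4: center (1/5, 3/70), radius 1/490; v5: center (29/120, 1/20), radius 1/300; v6: center (11/20, -1/2), radius 1/100

Nesting under w5 composes maps z -> c + r*z down each v-path.
for v6, the 2-step affine chain lands on center (11/20, -1/2), radius 1/100
for v2, the 2-step affine chain lands on center (19/40, -9/20), radius 1/120
for v5, the 3-step affine chain lands on center (29/120, 1/20), radius 1/300
for v3, the 3-step affine chain lands on center (1/4, 1/20), radius 1/360
for v4, the 3-step affine chain lands on center (1/5, 3/70), radius 1/490
for v1, the 3-step affine chain lands on center (27/140, 2/35), radius 1/490


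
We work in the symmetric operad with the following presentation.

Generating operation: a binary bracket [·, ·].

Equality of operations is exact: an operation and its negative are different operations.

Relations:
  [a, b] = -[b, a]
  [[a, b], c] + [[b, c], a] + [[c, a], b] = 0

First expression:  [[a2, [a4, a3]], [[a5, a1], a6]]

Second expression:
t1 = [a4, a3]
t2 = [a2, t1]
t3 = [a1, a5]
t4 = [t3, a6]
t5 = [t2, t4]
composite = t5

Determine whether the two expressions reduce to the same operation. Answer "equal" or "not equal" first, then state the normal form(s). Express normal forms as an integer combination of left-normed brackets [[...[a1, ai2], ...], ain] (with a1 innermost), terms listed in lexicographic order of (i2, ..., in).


not equal; first: -[[[[[a1, a5], a6], a2], a3], a4] + [[[[[a1, a5], a6], a2], a4], a3] + [[[[[a1, a5], a6], a3], a4], a2] - [[[[[a1, a5], a6], a4], a3], a2]; second: [[[[[a1, a5], a6], a2], a3], a4] - [[[[[a1, a5], a6], a2], a4], a3] - [[[[[a1, a5], a6], a3], a4], a2] + [[[[[a1, a5], a6], a4], a3], a2]

Reducing the first expression gives -[[[[[a1, a5], a6], a2], a3], a4] + [[[[[a1, a5], a6], a2], a4], a3] + [[[[[a1, a5], a6], a3], a4], a2] - [[[[[a1, a5], a6], a4], a3], a2]
Reducing the second expression gives [[[[[a1, a5], a6], a2], a3], a4] - [[[[[a1, a5], a6], a2], a4], a3] - [[[[[a1, a5], a6], a3], a4], a2] + [[[[[a1, a5], a6], a4], a3], a2]
Distinct normal forms: not equal.


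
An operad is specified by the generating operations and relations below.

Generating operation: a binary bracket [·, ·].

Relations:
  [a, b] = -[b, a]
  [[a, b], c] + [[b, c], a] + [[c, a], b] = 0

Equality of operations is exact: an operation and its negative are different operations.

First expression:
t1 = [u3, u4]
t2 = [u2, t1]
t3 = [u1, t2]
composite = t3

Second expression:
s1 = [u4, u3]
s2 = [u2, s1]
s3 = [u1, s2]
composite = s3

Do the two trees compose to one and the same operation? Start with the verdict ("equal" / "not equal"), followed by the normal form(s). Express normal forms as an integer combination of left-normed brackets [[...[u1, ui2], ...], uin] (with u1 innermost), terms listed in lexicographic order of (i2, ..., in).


not equal — first [[[u1, u2], u3], u4] - [[[u1, u2], u4], u3] - [[[u1, u3], u4], u2] + [[[u1, u4], u3], u2], second -[[[u1, u2], u3], u4] + [[[u1, u2], u4], u3] + [[[u1, u3], u4], u2] - [[[u1, u4], u3], u2]

The first composite normalizes to [[[u1, u2], u3], u4] - [[[u1, u2], u4], u3] - [[[u1, u3], u4], u2] + [[[u1, u4], u3], u2]
The second composite normalizes to -[[[u1, u2], u3], u4] + [[[u1, u2], u4], u3] + [[[u1, u3], u4], u2] - [[[u1, u4], u3], u2]
Different reductions; not equal.


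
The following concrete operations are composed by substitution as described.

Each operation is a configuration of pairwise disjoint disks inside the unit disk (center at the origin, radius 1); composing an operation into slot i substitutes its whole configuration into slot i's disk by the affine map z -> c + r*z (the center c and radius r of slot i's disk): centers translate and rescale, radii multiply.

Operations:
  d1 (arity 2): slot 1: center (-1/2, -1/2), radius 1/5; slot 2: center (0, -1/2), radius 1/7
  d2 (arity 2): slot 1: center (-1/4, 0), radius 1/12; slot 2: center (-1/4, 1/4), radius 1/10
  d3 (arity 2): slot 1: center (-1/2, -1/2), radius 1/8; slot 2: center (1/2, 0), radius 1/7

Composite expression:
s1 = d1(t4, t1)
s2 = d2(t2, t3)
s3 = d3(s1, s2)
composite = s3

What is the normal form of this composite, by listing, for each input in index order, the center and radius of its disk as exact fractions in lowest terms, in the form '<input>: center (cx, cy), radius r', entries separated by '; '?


t1: center (-1/2, -9/16), radius 1/56; t2: center (13/28, 0), radius 1/84; t3: center (13/28, 1/28), radius 1/70; t4: center (-9/16, -9/16), radius 1/40

Each t-disk chains the slot maps above it in d3; radii multiply.
t4 passes through 2 substitutions, ending at center (-9/16, -9/16), radius 1/40
t1 passes through 2 substitutions, ending at center (-1/2, -9/16), radius 1/56
t2 passes through 2 substitutions, ending at center (13/28, 0), radius 1/84
t3 passes through 2 substitutions, ending at center (13/28, 1/28), radius 1/70


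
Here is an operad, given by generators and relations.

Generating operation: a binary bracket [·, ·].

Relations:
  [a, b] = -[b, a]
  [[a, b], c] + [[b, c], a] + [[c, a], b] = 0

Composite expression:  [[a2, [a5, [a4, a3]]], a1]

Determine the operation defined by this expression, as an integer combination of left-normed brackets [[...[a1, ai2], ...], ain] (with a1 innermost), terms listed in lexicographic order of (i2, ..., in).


-[[[[a1, a2], a3], a4], a5] + [[[[a1, a2], a4], a3], a5] + [[[[a1, a2], a5], a3], a4] - [[[[a1, a2], a5], a4], a3] + [[[[a1, a3], a4], a5], a2] - [[[[a1, a4], a3], a5], a2] - [[[[a1, a5], a3], a4], a2] + [[[[a1, a5], a4], a3], a2]

Expand each bracket as ab - ba; the a1-initial words give the coefficients.
Composite bracket: [[a2, [a5, [a4, a3]]], a1]
Each bracket splits as ab - ba, giving 16 signed words (2^4 = 16).
Only words starting with a1 matter:
  sign of a1a2a3a4a5 is -1, so it contributes -[[[[a1, a2], a3], a4], a5]
  sign of a1a2a4a3a5 is +1, so it contributes +[[[[a1, a2], a4], a3], a5]
  sign of a1a2a5a3a4 is +1, so it contributes +[[[[a1, a2], a5], a3], a4]
  sign of a1a2a5a4a3 is -1, so it contributes -[[[[a1, a2], a5], a4], a3]
  sign of a1a3a4a5a2 is +1, so it contributes +[[[[a1, a3], a4], a5], a2]
  sign of a1a4a3a5a2 is -1, so it contributes -[[[[a1, a4], a3], a5], a2]
  sign of a1a5a3a4a2 is -1, so it contributes -[[[[a1, a5], a3], a4], a2]
  sign of a1a5a4a3a2 is +1, so it contributes +[[[[a1, a5], a4], a3], a2]


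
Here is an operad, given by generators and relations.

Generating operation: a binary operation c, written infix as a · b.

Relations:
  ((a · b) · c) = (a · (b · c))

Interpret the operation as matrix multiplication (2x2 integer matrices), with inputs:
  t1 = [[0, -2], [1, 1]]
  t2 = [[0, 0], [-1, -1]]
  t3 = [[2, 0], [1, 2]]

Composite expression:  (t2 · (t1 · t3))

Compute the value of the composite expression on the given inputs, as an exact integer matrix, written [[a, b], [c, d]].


[[0, 0], [-1, 2]]

(t1 · t3) = [[-2, -4], [3, 2]]
(t2 · (t1 · t3)) = [[0, 0], [-1, 2]]


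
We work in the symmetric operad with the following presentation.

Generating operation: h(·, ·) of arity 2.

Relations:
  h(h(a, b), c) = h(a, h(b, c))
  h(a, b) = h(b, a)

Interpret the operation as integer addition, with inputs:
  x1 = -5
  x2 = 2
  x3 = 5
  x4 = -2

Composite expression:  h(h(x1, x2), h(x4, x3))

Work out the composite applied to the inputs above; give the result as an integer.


0

h(x1, x2) = -3
h(x4, x3) = 3
h(h(x1, x2), h(x4, x3)) = 0


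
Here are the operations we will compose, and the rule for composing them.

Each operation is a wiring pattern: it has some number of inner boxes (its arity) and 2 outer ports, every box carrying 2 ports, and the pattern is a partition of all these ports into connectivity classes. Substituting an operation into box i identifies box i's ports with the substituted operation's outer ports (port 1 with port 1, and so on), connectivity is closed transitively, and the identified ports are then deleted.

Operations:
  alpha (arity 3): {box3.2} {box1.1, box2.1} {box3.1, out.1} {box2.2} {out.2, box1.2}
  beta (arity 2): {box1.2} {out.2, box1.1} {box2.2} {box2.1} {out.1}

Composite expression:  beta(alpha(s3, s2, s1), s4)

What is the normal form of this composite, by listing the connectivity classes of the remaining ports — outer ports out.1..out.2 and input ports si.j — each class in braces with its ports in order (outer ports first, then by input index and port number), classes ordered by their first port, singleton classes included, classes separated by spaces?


{out.1} {out.2, s1.1} {s1.2} {s2.1, s3.1} {s2.2} {s3.2} {s4.1} {s4.2}

Two ports join when wires chain via beta-identified ports.
after alpha, the pattern on (s3, s2, s1) reads {out.1, s1.1} {out.2, s3.2} {s1.2} {s2.1, s3.1} {s2.2} (out.j = its outer ports)
after beta, the pattern on (s3, s2, s1, s4) reads {out.1} {out.2, s1.1} {s1.2} {s2.1, s3.1} {s2.2} {s3.2} {s4.1} {s4.2} (out.j = its outer ports)


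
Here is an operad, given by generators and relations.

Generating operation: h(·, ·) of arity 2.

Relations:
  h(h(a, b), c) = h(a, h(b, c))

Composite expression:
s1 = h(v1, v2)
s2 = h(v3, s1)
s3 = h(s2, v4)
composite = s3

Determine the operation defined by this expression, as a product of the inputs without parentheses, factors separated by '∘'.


v3 ∘ v1 ∘ v2 ∘ v4

Associativity of h dissolves the nesting; only the v-input order survives.
h(v1, v2) flattens to v1 ∘ v2
h(v3, h(v1, v2)) flattens to v3 ∘ v1 ∘ v2
h(h(v3, h(v1, v2)), v4) flattens to v3 ∘ v1 ∘ v2 ∘ v4


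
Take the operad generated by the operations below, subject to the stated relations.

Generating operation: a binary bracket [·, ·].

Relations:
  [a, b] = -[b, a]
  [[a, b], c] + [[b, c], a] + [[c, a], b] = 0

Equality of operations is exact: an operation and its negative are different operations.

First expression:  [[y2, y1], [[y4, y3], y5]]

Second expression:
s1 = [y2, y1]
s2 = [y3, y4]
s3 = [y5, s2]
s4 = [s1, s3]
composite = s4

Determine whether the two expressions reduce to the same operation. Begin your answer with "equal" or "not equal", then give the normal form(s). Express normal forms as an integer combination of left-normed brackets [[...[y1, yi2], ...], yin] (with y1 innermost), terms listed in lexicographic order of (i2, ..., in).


The first expression, normalized: [[[[y1, y2], y3], y4], y5] - [[[[y1, y2], y4], y3], y5] - [[[[y1, y2], y5], y3], y4] + [[[[y1, y2], y5], y4], y3]
The second expression, normalized: [[[[y1, y2], y3], y4], y5] - [[[[y1, y2], y4], y3], y5] - [[[[y1, y2], y5], y3], y4] + [[[[y1, y2], y5], y4], y3]
Identical normal forms: equal.

equal — both sides give [[[[y1, y2], y3], y4], y5] - [[[[y1, y2], y4], y3], y5] - [[[[y1, y2], y5], y3], y4] + [[[[y1, y2], y5], y4], y3]


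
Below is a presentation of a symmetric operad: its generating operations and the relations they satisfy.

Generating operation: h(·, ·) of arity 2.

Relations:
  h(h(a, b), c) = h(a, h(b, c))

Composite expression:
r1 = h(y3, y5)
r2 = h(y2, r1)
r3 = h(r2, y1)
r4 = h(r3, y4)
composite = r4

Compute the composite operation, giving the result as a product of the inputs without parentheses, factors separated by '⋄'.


y2 ⋄ y3 ⋄ y5 ⋄ y1 ⋄ y4

Key point: h is associative — brackets drop, the y-order remains.
h(y3, y5) spells out as y3 ⋄ y5
h(y2, h(y3, y5)) spells out as y2 ⋄ y3 ⋄ y5
h(h(y2, h(y3, y5)), y1) spells out as y2 ⋄ y3 ⋄ y5 ⋄ y1
h(h(h(y2, h(y3, y5)), y1), y4) spells out as y2 ⋄ y3 ⋄ y5 ⋄ y1 ⋄ y4


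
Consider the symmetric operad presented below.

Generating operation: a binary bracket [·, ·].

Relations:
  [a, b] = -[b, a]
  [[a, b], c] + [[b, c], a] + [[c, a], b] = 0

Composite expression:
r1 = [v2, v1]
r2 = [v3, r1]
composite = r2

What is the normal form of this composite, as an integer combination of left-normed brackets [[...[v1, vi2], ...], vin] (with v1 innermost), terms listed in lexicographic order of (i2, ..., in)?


[[v1, v2], v3]

Skip Jacobi rewriting: expand, keep v1-initial words, read off terms.
Composite bracket: [v3, [v2, v1]]
Each bracket splits as ab - ba, giving 4 signed words (2^2 = 4).
Words beginning with v1 determine it all:
  v1v2v3 appears with sign +1, giving the term +[[v1, v2], v3]


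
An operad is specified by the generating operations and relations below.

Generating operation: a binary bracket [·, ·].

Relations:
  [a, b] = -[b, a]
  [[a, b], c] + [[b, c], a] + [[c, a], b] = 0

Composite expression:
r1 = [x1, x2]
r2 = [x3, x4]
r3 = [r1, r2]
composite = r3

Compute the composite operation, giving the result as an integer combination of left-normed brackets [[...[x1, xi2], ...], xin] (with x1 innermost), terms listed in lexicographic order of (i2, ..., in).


[[[x1, x2], x3], x4] - [[[x1, x2], x4], x3]


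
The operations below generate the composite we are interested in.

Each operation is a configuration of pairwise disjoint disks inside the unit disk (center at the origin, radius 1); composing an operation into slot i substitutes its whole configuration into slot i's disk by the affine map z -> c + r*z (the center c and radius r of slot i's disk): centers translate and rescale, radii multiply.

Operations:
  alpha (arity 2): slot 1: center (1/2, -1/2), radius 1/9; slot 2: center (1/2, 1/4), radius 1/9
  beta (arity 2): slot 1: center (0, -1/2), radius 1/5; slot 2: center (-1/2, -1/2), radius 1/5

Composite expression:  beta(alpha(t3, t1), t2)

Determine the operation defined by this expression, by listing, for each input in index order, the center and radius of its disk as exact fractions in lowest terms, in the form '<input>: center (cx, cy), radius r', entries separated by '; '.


t1: center (1/10, -9/20), radius 1/45; t2: center (-1/2, -1/2), radius 1/5; t3: center (1/10, -3/5), radius 1/45

Nesting under beta composes maps z -> c + r*z down each t-path.
input t3: applying the 2 nested substitutions gives center (1/10, -3/5), radius 1/45
input t1: applying the 2 nested substitutions gives center (1/10, -9/20), radius 1/45
input t2: applying the 1 nested substitution gives center (-1/2, -1/2), radius 1/5


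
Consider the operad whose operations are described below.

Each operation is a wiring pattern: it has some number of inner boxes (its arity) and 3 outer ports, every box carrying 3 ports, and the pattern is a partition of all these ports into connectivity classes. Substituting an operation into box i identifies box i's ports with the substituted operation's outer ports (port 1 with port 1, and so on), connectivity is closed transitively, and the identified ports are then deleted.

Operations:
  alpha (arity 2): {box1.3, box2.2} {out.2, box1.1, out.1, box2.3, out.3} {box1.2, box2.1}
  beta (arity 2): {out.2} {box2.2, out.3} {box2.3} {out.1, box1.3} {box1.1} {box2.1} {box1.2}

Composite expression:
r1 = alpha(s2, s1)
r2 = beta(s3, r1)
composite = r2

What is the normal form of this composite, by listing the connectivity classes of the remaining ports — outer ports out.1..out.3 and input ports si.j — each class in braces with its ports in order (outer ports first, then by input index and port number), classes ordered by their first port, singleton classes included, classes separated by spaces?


{out.1, s3.3} {out.2} {out.3, s1.3, s2.1} {s1.1, s2.2} {s1.2, s2.3} {s3.1} {s3.2}

Reachability decides: close wires over beta-identified ports.
after alpha, the pattern on (s2, s1) reads {out.1, out.2, out.3, s1.3, s2.1} {s1.1, s2.2} {s1.2, s2.3} (out.j = its outer ports)
after beta, the pattern on (s3, s2, s1) reads {out.1, s3.3} {out.2} {out.3, s1.3, s2.1} {s1.1, s2.2} {s1.2, s2.3} {s3.1} {s3.2} (out.j = its outer ports)


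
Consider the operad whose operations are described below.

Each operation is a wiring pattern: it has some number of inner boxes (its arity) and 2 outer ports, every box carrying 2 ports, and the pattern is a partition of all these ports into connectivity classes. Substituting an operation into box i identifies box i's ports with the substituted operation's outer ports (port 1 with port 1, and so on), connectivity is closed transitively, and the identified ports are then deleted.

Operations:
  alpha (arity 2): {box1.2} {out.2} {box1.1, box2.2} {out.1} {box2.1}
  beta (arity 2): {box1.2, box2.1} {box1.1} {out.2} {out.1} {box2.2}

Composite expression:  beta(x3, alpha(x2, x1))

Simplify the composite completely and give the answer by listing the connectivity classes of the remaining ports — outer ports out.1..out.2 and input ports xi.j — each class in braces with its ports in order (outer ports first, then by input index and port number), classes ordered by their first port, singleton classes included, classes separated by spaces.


{out.1} {out.2} {x1.1} {x1.2, x2.1} {x2.2} {x3.1} {x3.2}

Substituting into beta glues patterns; closure does the rest.
after alpha, the pattern on (x2, x1) reads {out.1} {out.2} {x1.1} {x1.2, x2.1} {x2.2} (out.j = its outer ports)
after beta, the pattern on (x3, x2, x1) reads {out.1} {out.2} {x1.1} {x1.2, x2.1} {x2.2} {x3.1} {x3.2} (out.j = its outer ports)


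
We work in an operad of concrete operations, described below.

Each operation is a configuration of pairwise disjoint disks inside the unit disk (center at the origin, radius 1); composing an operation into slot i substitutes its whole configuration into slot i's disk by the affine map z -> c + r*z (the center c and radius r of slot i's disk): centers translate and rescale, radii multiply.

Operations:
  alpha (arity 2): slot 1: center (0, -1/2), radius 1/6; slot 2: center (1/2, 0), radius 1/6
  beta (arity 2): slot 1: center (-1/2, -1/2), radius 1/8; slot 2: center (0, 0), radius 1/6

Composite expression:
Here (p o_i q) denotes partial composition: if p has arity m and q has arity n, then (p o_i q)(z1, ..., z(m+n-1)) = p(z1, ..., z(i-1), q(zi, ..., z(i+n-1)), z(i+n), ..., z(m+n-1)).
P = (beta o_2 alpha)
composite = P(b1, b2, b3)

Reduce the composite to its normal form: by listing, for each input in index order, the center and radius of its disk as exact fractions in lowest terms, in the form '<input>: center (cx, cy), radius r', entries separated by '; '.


Nesting under beta composes maps z -> c + r*z down each b-path.
b1 passes through 1 substitution, ending at center (-1/2, -1/2), radius 1/8
b2 passes through 2 substitutions, ending at center (0, -1/12), radius 1/36
b3 passes through 2 substitutions, ending at center (1/12, 0), radius 1/36

b1: center (-1/2, -1/2), radius 1/8; b2: center (0, -1/12), radius 1/36; b3: center (1/12, 0), radius 1/36


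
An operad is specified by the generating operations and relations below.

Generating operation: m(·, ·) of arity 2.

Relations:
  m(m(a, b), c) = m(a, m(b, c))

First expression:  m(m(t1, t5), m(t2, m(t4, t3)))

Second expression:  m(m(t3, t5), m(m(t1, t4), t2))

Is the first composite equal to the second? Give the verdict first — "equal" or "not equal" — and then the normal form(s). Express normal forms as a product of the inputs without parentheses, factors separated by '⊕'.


not equal; first: t1 ⊕ t5 ⊕ t2 ⊕ t4 ⊕ t3; second: t3 ⊕ t5 ⊕ t1 ⊕ t4 ⊕ t2

The first expression reduces to t1 ⊕ t5 ⊕ t2 ⊕ t4 ⊕ t3
The second expression reduces to t3 ⊕ t5 ⊕ t1 ⊕ t4 ⊕ t2
No match — not equal.


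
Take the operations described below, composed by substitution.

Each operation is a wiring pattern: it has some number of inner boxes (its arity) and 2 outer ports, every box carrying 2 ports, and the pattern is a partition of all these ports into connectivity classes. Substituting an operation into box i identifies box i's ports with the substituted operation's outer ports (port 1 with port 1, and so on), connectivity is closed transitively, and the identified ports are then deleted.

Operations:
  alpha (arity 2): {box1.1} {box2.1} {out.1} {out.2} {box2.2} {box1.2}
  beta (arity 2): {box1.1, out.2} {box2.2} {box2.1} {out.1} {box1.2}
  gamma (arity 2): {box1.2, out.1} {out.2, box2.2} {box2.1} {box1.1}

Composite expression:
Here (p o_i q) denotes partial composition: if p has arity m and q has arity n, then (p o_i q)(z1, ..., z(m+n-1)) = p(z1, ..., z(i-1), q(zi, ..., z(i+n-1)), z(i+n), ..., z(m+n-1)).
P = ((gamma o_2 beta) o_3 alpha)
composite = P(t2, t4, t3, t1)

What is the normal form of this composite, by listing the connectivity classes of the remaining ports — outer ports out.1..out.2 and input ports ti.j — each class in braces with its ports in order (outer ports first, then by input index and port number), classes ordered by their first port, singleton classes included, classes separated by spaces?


{out.1, t2.2} {out.2, t4.1} {t1.1} {t1.2} {t2.1} {t3.1} {t3.2} {t4.2}


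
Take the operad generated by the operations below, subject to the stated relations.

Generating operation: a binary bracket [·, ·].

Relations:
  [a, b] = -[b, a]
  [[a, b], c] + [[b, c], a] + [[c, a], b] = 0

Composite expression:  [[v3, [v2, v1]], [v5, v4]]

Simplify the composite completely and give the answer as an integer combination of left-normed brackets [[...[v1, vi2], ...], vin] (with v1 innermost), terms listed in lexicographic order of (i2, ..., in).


-[[[[v1, v2], v3], v4], v5] + [[[[v1, v2], v3], v5], v4]

Expand each bracket as ab - ba; the v1-initial words give the coefficients.
Composite bracket: [[v3, [v2, v1]], [v5, v4]]
Applying ab - ba throughout gives 16 signed words (2^4 = 16).
Coefficients come from the v1-initial words:
  sign of v1v2v3v4v5 is -1, so it contributes -[[[[v1, v2], v3], v4], v5]
  sign of v1v2v3v5v4 is +1, so it contributes +[[[[v1, v2], v3], v5], v4]


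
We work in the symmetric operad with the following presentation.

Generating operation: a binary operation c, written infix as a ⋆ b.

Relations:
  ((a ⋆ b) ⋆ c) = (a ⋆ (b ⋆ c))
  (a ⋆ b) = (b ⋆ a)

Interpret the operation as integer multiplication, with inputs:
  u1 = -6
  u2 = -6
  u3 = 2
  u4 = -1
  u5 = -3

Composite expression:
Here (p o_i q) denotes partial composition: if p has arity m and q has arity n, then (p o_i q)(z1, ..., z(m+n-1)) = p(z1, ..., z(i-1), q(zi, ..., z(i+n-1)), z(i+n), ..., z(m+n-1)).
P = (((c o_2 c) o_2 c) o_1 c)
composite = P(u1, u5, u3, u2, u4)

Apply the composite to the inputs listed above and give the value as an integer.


(u1 ⋆ u5) = 18
(u3 ⋆ u2) = -12
((u3 ⋆ u2) ⋆ u4) = 12
((u1 ⋆ u5) ⋆ ((u3 ⋆ u2) ⋆ u4)) = 216

216
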